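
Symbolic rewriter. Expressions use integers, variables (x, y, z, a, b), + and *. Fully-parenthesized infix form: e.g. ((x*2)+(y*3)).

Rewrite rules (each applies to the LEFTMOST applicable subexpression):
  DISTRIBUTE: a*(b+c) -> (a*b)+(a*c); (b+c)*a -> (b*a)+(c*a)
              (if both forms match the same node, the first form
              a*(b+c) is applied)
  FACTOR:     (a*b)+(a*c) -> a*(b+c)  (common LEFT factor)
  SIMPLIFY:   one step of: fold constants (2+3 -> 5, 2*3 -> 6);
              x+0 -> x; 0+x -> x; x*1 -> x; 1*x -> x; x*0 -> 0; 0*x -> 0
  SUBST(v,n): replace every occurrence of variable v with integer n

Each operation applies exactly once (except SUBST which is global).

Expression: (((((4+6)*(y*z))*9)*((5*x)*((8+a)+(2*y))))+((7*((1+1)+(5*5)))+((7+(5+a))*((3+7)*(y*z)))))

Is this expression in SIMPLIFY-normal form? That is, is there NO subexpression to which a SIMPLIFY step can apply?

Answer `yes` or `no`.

Answer: no

Derivation:
Expression: (((((4+6)*(y*z))*9)*((5*x)*((8+a)+(2*y))))+((7*((1+1)+(5*5)))+((7+(5+a))*((3+7)*(y*z)))))
Scanning for simplifiable subexpressions (pre-order)...
  at root: (((((4+6)*(y*z))*9)*((5*x)*((8+a)+(2*y))))+((7*((1+1)+(5*5)))+((7+(5+a))*((3+7)*(y*z))))) (not simplifiable)
  at L: ((((4+6)*(y*z))*9)*((5*x)*((8+a)+(2*y)))) (not simplifiable)
  at LL: (((4+6)*(y*z))*9) (not simplifiable)
  at LLL: ((4+6)*(y*z)) (not simplifiable)
  at LLLL: (4+6) (SIMPLIFIABLE)
  at LLLR: (y*z) (not simplifiable)
  at LR: ((5*x)*((8+a)+(2*y))) (not simplifiable)
  at LRL: (5*x) (not simplifiable)
  at LRR: ((8+a)+(2*y)) (not simplifiable)
  at LRRL: (8+a) (not simplifiable)
  at LRRR: (2*y) (not simplifiable)
  at R: ((7*((1+1)+(5*5)))+((7+(5+a))*((3+7)*(y*z)))) (not simplifiable)
  at RL: (7*((1+1)+(5*5))) (not simplifiable)
  at RLR: ((1+1)+(5*5)) (not simplifiable)
  at RLRL: (1+1) (SIMPLIFIABLE)
  at RLRR: (5*5) (SIMPLIFIABLE)
  at RR: ((7+(5+a))*((3+7)*(y*z))) (not simplifiable)
  at RRL: (7+(5+a)) (not simplifiable)
  at RRLR: (5+a) (not simplifiable)
  at RRR: ((3+7)*(y*z)) (not simplifiable)
  at RRRL: (3+7) (SIMPLIFIABLE)
  at RRRR: (y*z) (not simplifiable)
Found simplifiable subexpr at path LLLL: (4+6)
One SIMPLIFY step would give: ((((10*(y*z))*9)*((5*x)*((8+a)+(2*y))))+((7*((1+1)+(5*5)))+((7+(5+a))*((3+7)*(y*z)))))
-> NOT in normal form.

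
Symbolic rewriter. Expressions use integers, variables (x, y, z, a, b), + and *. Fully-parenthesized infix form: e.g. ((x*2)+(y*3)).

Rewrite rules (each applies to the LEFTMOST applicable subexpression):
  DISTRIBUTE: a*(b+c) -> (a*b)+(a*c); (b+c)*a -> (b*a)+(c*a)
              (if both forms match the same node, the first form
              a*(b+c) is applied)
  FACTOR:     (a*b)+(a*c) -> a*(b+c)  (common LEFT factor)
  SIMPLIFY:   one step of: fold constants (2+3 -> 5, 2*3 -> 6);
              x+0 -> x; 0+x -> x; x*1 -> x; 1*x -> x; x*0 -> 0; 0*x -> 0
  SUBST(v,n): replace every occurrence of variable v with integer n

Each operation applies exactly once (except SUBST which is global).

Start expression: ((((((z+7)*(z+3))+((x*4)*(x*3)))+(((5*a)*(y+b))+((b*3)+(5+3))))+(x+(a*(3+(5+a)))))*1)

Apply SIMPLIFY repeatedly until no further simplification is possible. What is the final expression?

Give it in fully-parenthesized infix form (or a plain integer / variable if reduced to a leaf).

Answer: (((((z+7)*(z+3))+((x*4)*(x*3)))+(((5*a)*(y+b))+((b*3)+8)))+(x+(a*(3+(5+a)))))

Derivation:
Start: ((((((z+7)*(z+3))+((x*4)*(x*3)))+(((5*a)*(y+b))+((b*3)+(5+3))))+(x+(a*(3+(5+a)))))*1)
Step 1: at root: ((((((z+7)*(z+3))+((x*4)*(x*3)))+(((5*a)*(y+b))+((b*3)+(5+3))))+(x+(a*(3+(5+a)))))*1) -> (((((z+7)*(z+3))+((x*4)*(x*3)))+(((5*a)*(y+b))+((b*3)+(5+3))))+(x+(a*(3+(5+a))))); overall: ((((((z+7)*(z+3))+((x*4)*(x*3)))+(((5*a)*(y+b))+((b*3)+(5+3))))+(x+(a*(3+(5+a)))))*1) -> (((((z+7)*(z+3))+((x*4)*(x*3)))+(((5*a)*(y+b))+((b*3)+(5+3))))+(x+(a*(3+(5+a)))))
Step 2: at LRRR: (5+3) -> 8; overall: (((((z+7)*(z+3))+((x*4)*(x*3)))+(((5*a)*(y+b))+((b*3)+(5+3))))+(x+(a*(3+(5+a))))) -> (((((z+7)*(z+3))+((x*4)*(x*3)))+(((5*a)*(y+b))+((b*3)+8)))+(x+(a*(3+(5+a)))))
Fixed point: (((((z+7)*(z+3))+((x*4)*(x*3)))+(((5*a)*(y+b))+((b*3)+8)))+(x+(a*(3+(5+a)))))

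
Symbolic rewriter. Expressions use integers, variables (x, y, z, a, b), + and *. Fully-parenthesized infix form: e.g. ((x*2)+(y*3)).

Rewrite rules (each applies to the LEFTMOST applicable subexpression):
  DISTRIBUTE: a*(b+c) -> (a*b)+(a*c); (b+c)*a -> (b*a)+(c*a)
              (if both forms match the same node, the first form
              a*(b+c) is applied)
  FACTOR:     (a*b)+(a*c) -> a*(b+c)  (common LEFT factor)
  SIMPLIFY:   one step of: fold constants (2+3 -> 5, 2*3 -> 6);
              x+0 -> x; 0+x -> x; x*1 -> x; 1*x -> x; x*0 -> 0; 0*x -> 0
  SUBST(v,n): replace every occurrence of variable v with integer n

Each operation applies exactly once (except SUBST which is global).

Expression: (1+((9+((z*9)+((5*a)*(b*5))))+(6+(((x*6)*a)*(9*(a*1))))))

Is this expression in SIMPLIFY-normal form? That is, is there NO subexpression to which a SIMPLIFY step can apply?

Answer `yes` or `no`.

Expression: (1+((9+((z*9)+((5*a)*(b*5))))+(6+(((x*6)*a)*(9*(a*1))))))
Scanning for simplifiable subexpressions (pre-order)...
  at root: (1+((9+((z*9)+((5*a)*(b*5))))+(6+(((x*6)*a)*(9*(a*1)))))) (not simplifiable)
  at R: ((9+((z*9)+((5*a)*(b*5))))+(6+(((x*6)*a)*(9*(a*1))))) (not simplifiable)
  at RL: (9+((z*9)+((5*a)*(b*5)))) (not simplifiable)
  at RLR: ((z*9)+((5*a)*(b*5))) (not simplifiable)
  at RLRL: (z*9) (not simplifiable)
  at RLRR: ((5*a)*(b*5)) (not simplifiable)
  at RLRRL: (5*a) (not simplifiable)
  at RLRRR: (b*5) (not simplifiable)
  at RR: (6+(((x*6)*a)*(9*(a*1)))) (not simplifiable)
  at RRR: (((x*6)*a)*(9*(a*1))) (not simplifiable)
  at RRRL: ((x*6)*a) (not simplifiable)
  at RRRLL: (x*6) (not simplifiable)
  at RRRR: (9*(a*1)) (not simplifiable)
  at RRRRR: (a*1) (SIMPLIFIABLE)
Found simplifiable subexpr at path RRRRR: (a*1)
One SIMPLIFY step would give: (1+((9+((z*9)+((5*a)*(b*5))))+(6+(((x*6)*a)*(9*a)))))
-> NOT in normal form.

Answer: no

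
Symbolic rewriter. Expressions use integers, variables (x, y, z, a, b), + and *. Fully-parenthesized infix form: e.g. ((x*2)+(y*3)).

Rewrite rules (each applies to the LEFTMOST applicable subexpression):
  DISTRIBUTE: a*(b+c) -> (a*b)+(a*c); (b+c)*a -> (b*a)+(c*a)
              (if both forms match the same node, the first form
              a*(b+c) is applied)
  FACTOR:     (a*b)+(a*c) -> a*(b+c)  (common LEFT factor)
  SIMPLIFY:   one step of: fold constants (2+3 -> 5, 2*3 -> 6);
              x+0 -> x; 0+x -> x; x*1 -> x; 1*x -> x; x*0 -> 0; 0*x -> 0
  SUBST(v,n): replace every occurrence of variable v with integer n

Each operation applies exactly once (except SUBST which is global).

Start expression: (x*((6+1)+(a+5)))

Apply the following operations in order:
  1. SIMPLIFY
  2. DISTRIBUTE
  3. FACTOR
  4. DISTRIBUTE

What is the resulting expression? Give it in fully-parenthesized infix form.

Answer: ((x*7)+(x*(a+5)))

Derivation:
Start: (x*((6+1)+(a+5)))
Apply SIMPLIFY at RL (target: (6+1)): (x*((6+1)+(a+5))) -> (x*(7+(a+5)))
Apply DISTRIBUTE at root (target: (x*(7+(a+5)))): (x*(7+(a+5))) -> ((x*7)+(x*(a+5)))
Apply FACTOR at root (target: ((x*7)+(x*(a+5)))): ((x*7)+(x*(a+5))) -> (x*(7+(a+5)))
Apply DISTRIBUTE at root (target: (x*(7+(a+5)))): (x*(7+(a+5))) -> ((x*7)+(x*(a+5)))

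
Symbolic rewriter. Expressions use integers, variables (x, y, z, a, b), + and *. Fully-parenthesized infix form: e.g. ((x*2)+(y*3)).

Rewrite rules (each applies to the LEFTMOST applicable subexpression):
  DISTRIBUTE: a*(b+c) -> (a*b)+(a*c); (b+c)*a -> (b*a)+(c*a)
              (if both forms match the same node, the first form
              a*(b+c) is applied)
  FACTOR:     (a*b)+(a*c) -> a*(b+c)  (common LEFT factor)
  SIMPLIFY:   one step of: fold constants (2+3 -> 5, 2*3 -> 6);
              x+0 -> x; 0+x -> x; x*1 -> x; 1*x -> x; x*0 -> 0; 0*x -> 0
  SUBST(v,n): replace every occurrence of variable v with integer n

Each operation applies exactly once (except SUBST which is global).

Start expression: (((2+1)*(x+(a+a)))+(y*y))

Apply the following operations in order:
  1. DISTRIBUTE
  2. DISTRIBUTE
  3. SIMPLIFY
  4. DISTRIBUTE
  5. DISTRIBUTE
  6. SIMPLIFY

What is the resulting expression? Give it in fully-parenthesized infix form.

Answer: ((((2*x)+x)+(((2*a)+a)+((2+1)*a)))+(y*y))

Derivation:
Start: (((2+1)*(x+(a+a)))+(y*y))
Apply DISTRIBUTE at L (target: ((2+1)*(x+(a+a)))): (((2+1)*(x+(a+a)))+(y*y)) -> ((((2+1)*x)+((2+1)*(a+a)))+(y*y))
Apply DISTRIBUTE at LL (target: ((2+1)*x)): ((((2+1)*x)+((2+1)*(a+a)))+(y*y)) -> ((((2*x)+(1*x))+((2+1)*(a+a)))+(y*y))
Apply SIMPLIFY at LLR (target: (1*x)): ((((2*x)+(1*x))+((2+1)*(a+a)))+(y*y)) -> ((((2*x)+x)+((2+1)*(a+a)))+(y*y))
Apply DISTRIBUTE at LR (target: ((2+1)*(a+a))): ((((2*x)+x)+((2+1)*(a+a)))+(y*y)) -> ((((2*x)+x)+(((2+1)*a)+((2+1)*a)))+(y*y))
Apply DISTRIBUTE at LRL (target: ((2+1)*a)): ((((2*x)+x)+(((2+1)*a)+((2+1)*a)))+(y*y)) -> ((((2*x)+x)+(((2*a)+(1*a))+((2+1)*a)))+(y*y))
Apply SIMPLIFY at LRLR (target: (1*a)): ((((2*x)+x)+(((2*a)+(1*a))+((2+1)*a)))+(y*y)) -> ((((2*x)+x)+(((2*a)+a)+((2+1)*a)))+(y*y))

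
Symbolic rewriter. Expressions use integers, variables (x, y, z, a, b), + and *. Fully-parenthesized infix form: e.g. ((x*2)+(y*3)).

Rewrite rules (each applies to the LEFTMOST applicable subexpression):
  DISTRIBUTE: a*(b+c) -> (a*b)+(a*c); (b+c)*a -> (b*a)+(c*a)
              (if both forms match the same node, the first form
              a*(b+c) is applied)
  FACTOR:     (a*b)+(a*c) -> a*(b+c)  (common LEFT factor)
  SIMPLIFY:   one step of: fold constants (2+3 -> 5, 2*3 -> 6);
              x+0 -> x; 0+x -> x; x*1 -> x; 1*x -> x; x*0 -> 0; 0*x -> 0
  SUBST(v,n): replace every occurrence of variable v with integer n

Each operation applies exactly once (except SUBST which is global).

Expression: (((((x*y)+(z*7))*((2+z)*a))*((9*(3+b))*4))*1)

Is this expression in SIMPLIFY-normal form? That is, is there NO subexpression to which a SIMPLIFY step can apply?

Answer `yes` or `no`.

Expression: (((((x*y)+(z*7))*((2+z)*a))*((9*(3+b))*4))*1)
Scanning for simplifiable subexpressions (pre-order)...
  at root: (((((x*y)+(z*7))*((2+z)*a))*((9*(3+b))*4))*1) (SIMPLIFIABLE)
  at L: ((((x*y)+(z*7))*((2+z)*a))*((9*(3+b))*4)) (not simplifiable)
  at LL: (((x*y)+(z*7))*((2+z)*a)) (not simplifiable)
  at LLL: ((x*y)+(z*7)) (not simplifiable)
  at LLLL: (x*y) (not simplifiable)
  at LLLR: (z*7) (not simplifiable)
  at LLR: ((2+z)*a) (not simplifiable)
  at LLRL: (2+z) (not simplifiable)
  at LR: ((9*(3+b))*4) (not simplifiable)
  at LRL: (9*(3+b)) (not simplifiable)
  at LRLR: (3+b) (not simplifiable)
Found simplifiable subexpr at path root: (((((x*y)+(z*7))*((2+z)*a))*((9*(3+b))*4))*1)
One SIMPLIFY step would give: ((((x*y)+(z*7))*((2+z)*a))*((9*(3+b))*4))
-> NOT in normal form.

Answer: no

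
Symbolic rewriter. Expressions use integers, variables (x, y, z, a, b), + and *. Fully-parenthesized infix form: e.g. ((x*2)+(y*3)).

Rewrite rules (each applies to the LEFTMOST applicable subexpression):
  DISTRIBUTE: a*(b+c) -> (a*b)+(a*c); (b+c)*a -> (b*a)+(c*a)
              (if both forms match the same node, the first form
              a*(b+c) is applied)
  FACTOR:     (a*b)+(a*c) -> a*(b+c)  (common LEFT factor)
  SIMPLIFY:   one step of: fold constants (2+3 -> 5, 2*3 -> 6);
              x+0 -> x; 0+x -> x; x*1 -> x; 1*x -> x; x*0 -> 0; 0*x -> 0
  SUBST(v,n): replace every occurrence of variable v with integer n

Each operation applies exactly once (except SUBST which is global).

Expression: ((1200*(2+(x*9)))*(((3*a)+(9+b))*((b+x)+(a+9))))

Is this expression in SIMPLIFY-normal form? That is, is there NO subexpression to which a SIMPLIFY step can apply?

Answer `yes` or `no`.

Expression: ((1200*(2+(x*9)))*(((3*a)+(9+b))*((b+x)+(a+9))))
Scanning for simplifiable subexpressions (pre-order)...
  at root: ((1200*(2+(x*9)))*(((3*a)+(9+b))*((b+x)+(a+9)))) (not simplifiable)
  at L: (1200*(2+(x*9))) (not simplifiable)
  at LR: (2+(x*9)) (not simplifiable)
  at LRR: (x*9) (not simplifiable)
  at R: (((3*a)+(9+b))*((b+x)+(a+9))) (not simplifiable)
  at RL: ((3*a)+(9+b)) (not simplifiable)
  at RLL: (3*a) (not simplifiable)
  at RLR: (9+b) (not simplifiable)
  at RR: ((b+x)+(a+9)) (not simplifiable)
  at RRL: (b+x) (not simplifiable)
  at RRR: (a+9) (not simplifiable)
Result: no simplifiable subexpression found -> normal form.

Answer: yes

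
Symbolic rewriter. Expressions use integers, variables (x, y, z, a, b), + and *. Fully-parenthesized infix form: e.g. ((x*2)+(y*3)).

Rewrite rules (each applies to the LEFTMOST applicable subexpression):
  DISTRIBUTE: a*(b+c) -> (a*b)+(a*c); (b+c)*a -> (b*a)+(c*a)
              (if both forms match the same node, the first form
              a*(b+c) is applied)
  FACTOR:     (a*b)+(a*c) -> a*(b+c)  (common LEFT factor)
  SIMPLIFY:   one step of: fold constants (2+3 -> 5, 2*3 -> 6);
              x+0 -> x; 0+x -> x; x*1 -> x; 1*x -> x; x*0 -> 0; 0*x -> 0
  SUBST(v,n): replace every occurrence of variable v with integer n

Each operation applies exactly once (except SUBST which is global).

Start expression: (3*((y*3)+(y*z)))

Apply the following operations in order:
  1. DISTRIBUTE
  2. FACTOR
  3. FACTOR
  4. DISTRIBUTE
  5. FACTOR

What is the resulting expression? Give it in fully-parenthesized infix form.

Start: (3*((y*3)+(y*z)))
Apply DISTRIBUTE at root (target: (3*((y*3)+(y*z)))): (3*((y*3)+(y*z))) -> ((3*(y*3))+(3*(y*z)))
Apply FACTOR at root (target: ((3*(y*3))+(3*(y*z)))): ((3*(y*3))+(3*(y*z))) -> (3*((y*3)+(y*z)))
Apply FACTOR at R (target: ((y*3)+(y*z))): (3*((y*3)+(y*z))) -> (3*(y*(3+z)))
Apply DISTRIBUTE at R (target: (y*(3+z))): (3*(y*(3+z))) -> (3*((y*3)+(y*z)))
Apply FACTOR at R (target: ((y*3)+(y*z))): (3*((y*3)+(y*z))) -> (3*(y*(3+z)))

Answer: (3*(y*(3+z)))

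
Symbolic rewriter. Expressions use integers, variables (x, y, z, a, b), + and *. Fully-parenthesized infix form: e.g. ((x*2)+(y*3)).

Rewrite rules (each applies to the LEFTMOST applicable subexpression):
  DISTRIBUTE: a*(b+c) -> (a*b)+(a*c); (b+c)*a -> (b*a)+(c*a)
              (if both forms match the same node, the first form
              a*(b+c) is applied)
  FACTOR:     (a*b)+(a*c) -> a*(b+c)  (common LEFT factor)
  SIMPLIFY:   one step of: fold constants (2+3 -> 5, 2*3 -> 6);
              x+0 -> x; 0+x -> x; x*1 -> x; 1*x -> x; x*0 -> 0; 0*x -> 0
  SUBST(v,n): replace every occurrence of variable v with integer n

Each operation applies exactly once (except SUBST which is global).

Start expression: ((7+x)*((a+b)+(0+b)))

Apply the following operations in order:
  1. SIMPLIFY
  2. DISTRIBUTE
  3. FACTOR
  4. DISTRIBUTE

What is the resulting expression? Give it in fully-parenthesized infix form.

Answer: (((7+x)*(a+b))+((7+x)*b))

Derivation:
Start: ((7+x)*((a+b)+(0+b)))
Apply SIMPLIFY at RR (target: (0+b)): ((7+x)*((a+b)+(0+b))) -> ((7+x)*((a+b)+b))
Apply DISTRIBUTE at root (target: ((7+x)*((a+b)+b))): ((7+x)*((a+b)+b)) -> (((7+x)*(a+b))+((7+x)*b))
Apply FACTOR at root (target: (((7+x)*(a+b))+((7+x)*b))): (((7+x)*(a+b))+((7+x)*b)) -> ((7+x)*((a+b)+b))
Apply DISTRIBUTE at root (target: ((7+x)*((a+b)+b))): ((7+x)*((a+b)+b)) -> (((7+x)*(a+b))+((7+x)*b))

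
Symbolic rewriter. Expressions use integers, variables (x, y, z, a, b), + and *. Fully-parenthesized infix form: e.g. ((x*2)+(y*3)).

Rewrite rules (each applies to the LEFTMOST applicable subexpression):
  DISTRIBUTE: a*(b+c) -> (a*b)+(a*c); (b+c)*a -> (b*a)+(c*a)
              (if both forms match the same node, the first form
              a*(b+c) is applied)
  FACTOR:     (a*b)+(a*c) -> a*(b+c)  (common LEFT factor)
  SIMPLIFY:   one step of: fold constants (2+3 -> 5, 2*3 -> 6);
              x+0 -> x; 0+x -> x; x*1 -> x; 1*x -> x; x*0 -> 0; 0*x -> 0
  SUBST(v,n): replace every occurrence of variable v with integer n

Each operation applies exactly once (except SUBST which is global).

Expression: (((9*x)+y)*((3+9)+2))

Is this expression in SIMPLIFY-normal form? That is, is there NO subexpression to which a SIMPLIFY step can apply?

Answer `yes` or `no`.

Answer: no

Derivation:
Expression: (((9*x)+y)*((3+9)+2))
Scanning for simplifiable subexpressions (pre-order)...
  at root: (((9*x)+y)*((3+9)+2)) (not simplifiable)
  at L: ((9*x)+y) (not simplifiable)
  at LL: (9*x) (not simplifiable)
  at R: ((3+9)+2) (not simplifiable)
  at RL: (3+9) (SIMPLIFIABLE)
Found simplifiable subexpr at path RL: (3+9)
One SIMPLIFY step would give: (((9*x)+y)*(12+2))
-> NOT in normal form.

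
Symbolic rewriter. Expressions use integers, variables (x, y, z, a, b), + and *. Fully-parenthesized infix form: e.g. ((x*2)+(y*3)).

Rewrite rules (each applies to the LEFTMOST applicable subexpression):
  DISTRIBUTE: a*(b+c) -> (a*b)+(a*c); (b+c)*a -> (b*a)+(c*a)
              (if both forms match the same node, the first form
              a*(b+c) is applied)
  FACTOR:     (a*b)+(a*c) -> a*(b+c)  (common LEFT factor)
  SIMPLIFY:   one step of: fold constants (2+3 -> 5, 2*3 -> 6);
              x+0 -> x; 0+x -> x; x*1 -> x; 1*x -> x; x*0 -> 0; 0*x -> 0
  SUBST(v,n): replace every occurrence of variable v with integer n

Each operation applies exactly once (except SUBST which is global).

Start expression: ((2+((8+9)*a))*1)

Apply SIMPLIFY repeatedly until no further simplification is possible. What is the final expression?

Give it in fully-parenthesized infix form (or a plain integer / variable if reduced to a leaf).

Start: ((2+((8+9)*a))*1)
Step 1: at root: ((2+((8+9)*a))*1) -> (2+((8+9)*a)); overall: ((2+((8+9)*a))*1) -> (2+((8+9)*a))
Step 2: at RL: (8+9) -> 17; overall: (2+((8+9)*a)) -> (2+(17*a))
Fixed point: (2+(17*a))

Answer: (2+(17*a))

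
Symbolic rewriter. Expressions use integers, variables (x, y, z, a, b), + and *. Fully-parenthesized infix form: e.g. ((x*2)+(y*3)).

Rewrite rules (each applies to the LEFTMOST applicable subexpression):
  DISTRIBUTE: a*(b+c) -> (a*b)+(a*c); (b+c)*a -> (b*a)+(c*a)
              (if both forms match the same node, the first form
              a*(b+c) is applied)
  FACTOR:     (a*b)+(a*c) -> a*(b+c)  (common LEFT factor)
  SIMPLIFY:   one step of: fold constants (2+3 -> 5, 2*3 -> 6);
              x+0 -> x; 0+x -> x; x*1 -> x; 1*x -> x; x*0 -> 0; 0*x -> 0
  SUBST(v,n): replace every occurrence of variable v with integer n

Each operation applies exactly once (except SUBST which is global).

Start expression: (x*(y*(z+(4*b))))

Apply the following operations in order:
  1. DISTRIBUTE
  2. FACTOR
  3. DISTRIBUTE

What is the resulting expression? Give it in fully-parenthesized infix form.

Start: (x*(y*(z+(4*b))))
Apply DISTRIBUTE at R (target: (y*(z+(4*b)))): (x*(y*(z+(4*b)))) -> (x*((y*z)+(y*(4*b))))
Apply FACTOR at R (target: ((y*z)+(y*(4*b)))): (x*((y*z)+(y*(4*b)))) -> (x*(y*(z+(4*b))))
Apply DISTRIBUTE at R (target: (y*(z+(4*b)))): (x*(y*(z+(4*b)))) -> (x*((y*z)+(y*(4*b))))

Answer: (x*((y*z)+(y*(4*b))))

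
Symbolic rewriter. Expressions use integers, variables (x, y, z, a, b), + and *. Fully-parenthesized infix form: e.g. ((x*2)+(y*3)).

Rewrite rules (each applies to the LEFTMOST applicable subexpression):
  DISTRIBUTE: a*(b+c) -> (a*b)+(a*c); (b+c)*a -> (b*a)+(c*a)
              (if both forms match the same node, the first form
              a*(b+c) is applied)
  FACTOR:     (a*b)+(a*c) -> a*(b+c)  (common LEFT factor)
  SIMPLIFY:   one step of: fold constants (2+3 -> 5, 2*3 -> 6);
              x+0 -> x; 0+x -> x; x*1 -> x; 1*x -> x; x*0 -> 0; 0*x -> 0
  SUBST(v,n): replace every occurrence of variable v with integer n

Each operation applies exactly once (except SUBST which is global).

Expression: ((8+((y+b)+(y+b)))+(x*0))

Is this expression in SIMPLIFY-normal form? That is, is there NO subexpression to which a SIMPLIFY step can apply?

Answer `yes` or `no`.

Answer: no

Derivation:
Expression: ((8+((y+b)+(y+b)))+(x*0))
Scanning for simplifiable subexpressions (pre-order)...
  at root: ((8+((y+b)+(y+b)))+(x*0)) (not simplifiable)
  at L: (8+((y+b)+(y+b))) (not simplifiable)
  at LR: ((y+b)+(y+b)) (not simplifiable)
  at LRL: (y+b) (not simplifiable)
  at LRR: (y+b) (not simplifiable)
  at R: (x*0) (SIMPLIFIABLE)
Found simplifiable subexpr at path R: (x*0)
One SIMPLIFY step would give: ((8+((y+b)+(y+b)))+0)
-> NOT in normal form.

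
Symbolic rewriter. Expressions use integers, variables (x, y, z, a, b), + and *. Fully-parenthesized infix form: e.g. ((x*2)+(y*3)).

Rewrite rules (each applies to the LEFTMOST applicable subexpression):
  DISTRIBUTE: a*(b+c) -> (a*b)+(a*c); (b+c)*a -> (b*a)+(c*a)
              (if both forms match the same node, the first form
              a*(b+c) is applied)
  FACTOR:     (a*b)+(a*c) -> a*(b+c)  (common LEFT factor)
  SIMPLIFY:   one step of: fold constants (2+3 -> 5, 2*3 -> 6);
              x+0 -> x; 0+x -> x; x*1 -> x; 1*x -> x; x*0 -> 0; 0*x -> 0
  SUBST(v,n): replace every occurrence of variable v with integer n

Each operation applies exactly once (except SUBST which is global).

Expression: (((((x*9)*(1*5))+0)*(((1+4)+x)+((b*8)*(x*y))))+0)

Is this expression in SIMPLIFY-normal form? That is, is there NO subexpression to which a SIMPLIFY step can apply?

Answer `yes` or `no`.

Answer: no

Derivation:
Expression: (((((x*9)*(1*5))+0)*(((1+4)+x)+((b*8)*(x*y))))+0)
Scanning for simplifiable subexpressions (pre-order)...
  at root: (((((x*9)*(1*5))+0)*(((1+4)+x)+((b*8)*(x*y))))+0) (SIMPLIFIABLE)
  at L: ((((x*9)*(1*5))+0)*(((1+4)+x)+((b*8)*(x*y)))) (not simplifiable)
  at LL: (((x*9)*(1*5))+0) (SIMPLIFIABLE)
  at LLL: ((x*9)*(1*5)) (not simplifiable)
  at LLLL: (x*9) (not simplifiable)
  at LLLR: (1*5) (SIMPLIFIABLE)
  at LR: (((1+4)+x)+((b*8)*(x*y))) (not simplifiable)
  at LRL: ((1+4)+x) (not simplifiable)
  at LRLL: (1+4) (SIMPLIFIABLE)
  at LRR: ((b*8)*(x*y)) (not simplifiable)
  at LRRL: (b*8) (not simplifiable)
  at LRRR: (x*y) (not simplifiable)
Found simplifiable subexpr at path root: (((((x*9)*(1*5))+0)*(((1+4)+x)+((b*8)*(x*y))))+0)
One SIMPLIFY step would give: ((((x*9)*(1*5))+0)*(((1+4)+x)+((b*8)*(x*y))))
-> NOT in normal form.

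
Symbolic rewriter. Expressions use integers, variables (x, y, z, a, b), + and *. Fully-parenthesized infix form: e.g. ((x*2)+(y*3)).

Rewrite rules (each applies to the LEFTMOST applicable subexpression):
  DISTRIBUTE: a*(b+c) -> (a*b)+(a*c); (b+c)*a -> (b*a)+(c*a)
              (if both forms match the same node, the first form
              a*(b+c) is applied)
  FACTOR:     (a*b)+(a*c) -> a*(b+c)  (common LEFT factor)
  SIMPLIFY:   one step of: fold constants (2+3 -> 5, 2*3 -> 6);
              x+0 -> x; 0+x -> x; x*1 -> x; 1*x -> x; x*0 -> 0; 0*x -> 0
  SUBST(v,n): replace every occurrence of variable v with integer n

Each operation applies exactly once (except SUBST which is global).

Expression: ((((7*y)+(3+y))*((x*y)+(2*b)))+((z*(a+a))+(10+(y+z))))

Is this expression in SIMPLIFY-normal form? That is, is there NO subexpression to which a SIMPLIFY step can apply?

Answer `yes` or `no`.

Expression: ((((7*y)+(3+y))*((x*y)+(2*b)))+((z*(a+a))+(10+(y+z))))
Scanning for simplifiable subexpressions (pre-order)...
  at root: ((((7*y)+(3+y))*((x*y)+(2*b)))+((z*(a+a))+(10+(y+z)))) (not simplifiable)
  at L: (((7*y)+(3+y))*((x*y)+(2*b))) (not simplifiable)
  at LL: ((7*y)+(3+y)) (not simplifiable)
  at LLL: (7*y) (not simplifiable)
  at LLR: (3+y) (not simplifiable)
  at LR: ((x*y)+(2*b)) (not simplifiable)
  at LRL: (x*y) (not simplifiable)
  at LRR: (2*b) (not simplifiable)
  at R: ((z*(a+a))+(10+(y+z))) (not simplifiable)
  at RL: (z*(a+a)) (not simplifiable)
  at RLR: (a+a) (not simplifiable)
  at RR: (10+(y+z)) (not simplifiable)
  at RRR: (y+z) (not simplifiable)
Result: no simplifiable subexpression found -> normal form.

Answer: yes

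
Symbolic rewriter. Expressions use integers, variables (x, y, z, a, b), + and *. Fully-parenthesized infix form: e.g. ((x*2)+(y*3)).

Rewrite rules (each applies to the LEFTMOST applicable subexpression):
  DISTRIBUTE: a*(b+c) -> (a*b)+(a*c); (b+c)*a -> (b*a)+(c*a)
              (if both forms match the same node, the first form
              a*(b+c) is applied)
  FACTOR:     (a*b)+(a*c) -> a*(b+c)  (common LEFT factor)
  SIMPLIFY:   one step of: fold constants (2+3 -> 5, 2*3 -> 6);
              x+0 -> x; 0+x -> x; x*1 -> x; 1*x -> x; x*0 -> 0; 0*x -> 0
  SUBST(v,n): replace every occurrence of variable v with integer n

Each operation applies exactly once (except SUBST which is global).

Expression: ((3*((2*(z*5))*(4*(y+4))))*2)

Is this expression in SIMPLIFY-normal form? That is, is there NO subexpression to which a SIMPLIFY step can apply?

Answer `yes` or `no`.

Answer: yes

Derivation:
Expression: ((3*((2*(z*5))*(4*(y+4))))*2)
Scanning for simplifiable subexpressions (pre-order)...
  at root: ((3*((2*(z*5))*(4*(y+4))))*2) (not simplifiable)
  at L: (3*((2*(z*5))*(4*(y+4)))) (not simplifiable)
  at LR: ((2*(z*5))*(4*(y+4))) (not simplifiable)
  at LRL: (2*(z*5)) (not simplifiable)
  at LRLR: (z*5) (not simplifiable)
  at LRR: (4*(y+4)) (not simplifiable)
  at LRRR: (y+4) (not simplifiable)
Result: no simplifiable subexpression found -> normal form.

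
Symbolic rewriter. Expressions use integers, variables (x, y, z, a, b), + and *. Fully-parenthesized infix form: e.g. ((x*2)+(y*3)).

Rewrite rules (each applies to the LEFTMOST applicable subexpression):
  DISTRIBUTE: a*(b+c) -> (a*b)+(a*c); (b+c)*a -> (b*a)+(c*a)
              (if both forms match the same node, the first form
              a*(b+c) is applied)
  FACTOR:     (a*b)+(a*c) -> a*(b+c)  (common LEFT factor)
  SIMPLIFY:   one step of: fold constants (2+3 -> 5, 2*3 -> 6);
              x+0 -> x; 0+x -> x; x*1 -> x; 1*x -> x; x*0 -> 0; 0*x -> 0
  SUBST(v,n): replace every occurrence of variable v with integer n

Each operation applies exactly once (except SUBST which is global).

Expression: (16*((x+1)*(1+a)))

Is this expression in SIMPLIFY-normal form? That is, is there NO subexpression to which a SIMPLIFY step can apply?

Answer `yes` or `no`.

Expression: (16*((x+1)*(1+a)))
Scanning for simplifiable subexpressions (pre-order)...
  at root: (16*((x+1)*(1+a))) (not simplifiable)
  at R: ((x+1)*(1+a)) (not simplifiable)
  at RL: (x+1) (not simplifiable)
  at RR: (1+a) (not simplifiable)
Result: no simplifiable subexpression found -> normal form.

Answer: yes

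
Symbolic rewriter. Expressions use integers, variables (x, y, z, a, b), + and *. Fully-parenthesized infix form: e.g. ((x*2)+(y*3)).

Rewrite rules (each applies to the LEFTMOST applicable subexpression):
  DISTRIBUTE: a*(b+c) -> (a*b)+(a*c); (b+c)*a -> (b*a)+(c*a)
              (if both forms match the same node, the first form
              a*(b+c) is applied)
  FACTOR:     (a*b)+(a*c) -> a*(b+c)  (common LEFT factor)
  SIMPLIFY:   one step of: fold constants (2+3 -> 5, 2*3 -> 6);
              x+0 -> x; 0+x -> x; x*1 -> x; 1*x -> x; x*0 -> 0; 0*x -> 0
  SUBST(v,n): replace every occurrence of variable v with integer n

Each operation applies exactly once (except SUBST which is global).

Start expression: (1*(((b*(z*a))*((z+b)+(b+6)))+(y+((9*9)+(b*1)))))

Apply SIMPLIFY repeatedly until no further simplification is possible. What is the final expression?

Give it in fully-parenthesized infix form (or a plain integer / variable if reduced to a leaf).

Start: (1*(((b*(z*a))*((z+b)+(b+6)))+(y+((9*9)+(b*1)))))
Step 1: at root: (1*(((b*(z*a))*((z+b)+(b+6)))+(y+((9*9)+(b*1))))) -> (((b*(z*a))*((z+b)+(b+6)))+(y+((9*9)+(b*1)))); overall: (1*(((b*(z*a))*((z+b)+(b+6)))+(y+((9*9)+(b*1))))) -> (((b*(z*a))*((z+b)+(b+6)))+(y+((9*9)+(b*1))))
Step 2: at RRL: (9*9) -> 81; overall: (((b*(z*a))*((z+b)+(b+6)))+(y+((9*9)+(b*1)))) -> (((b*(z*a))*((z+b)+(b+6)))+(y+(81+(b*1))))
Step 3: at RRR: (b*1) -> b; overall: (((b*(z*a))*((z+b)+(b+6)))+(y+(81+(b*1)))) -> (((b*(z*a))*((z+b)+(b+6)))+(y+(81+b)))
Fixed point: (((b*(z*a))*((z+b)+(b+6)))+(y+(81+b)))

Answer: (((b*(z*a))*((z+b)+(b+6)))+(y+(81+b)))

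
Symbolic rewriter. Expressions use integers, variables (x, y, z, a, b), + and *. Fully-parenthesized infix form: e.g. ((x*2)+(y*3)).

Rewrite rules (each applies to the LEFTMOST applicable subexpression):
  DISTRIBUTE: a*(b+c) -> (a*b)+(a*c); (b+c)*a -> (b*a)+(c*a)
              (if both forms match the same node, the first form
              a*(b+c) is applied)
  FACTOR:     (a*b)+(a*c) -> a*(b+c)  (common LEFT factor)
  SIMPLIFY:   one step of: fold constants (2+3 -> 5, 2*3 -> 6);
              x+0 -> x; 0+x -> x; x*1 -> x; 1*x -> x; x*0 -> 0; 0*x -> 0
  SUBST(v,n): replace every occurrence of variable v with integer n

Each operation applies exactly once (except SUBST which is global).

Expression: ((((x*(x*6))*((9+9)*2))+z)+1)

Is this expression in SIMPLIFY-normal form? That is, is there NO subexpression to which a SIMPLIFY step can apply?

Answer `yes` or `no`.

Expression: ((((x*(x*6))*((9+9)*2))+z)+1)
Scanning for simplifiable subexpressions (pre-order)...
  at root: ((((x*(x*6))*((9+9)*2))+z)+1) (not simplifiable)
  at L: (((x*(x*6))*((9+9)*2))+z) (not simplifiable)
  at LL: ((x*(x*6))*((9+9)*2)) (not simplifiable)
  at LLL: (x*(x*6)) (not simplifiable)
  at LLLR: (x*6) (not simplifiable)
  at LLR: ((9+9)*2) (not simplifiable)
  at LLRL: (9+9) (SIMPLIFIABLE)
Found simplifiable subexpr at path LLRL: (9+9)
One SIMPLIFY step would give: ((((x*(x*6))*(18*2))+z)+1)
-> NOT in normal form.

Answer: no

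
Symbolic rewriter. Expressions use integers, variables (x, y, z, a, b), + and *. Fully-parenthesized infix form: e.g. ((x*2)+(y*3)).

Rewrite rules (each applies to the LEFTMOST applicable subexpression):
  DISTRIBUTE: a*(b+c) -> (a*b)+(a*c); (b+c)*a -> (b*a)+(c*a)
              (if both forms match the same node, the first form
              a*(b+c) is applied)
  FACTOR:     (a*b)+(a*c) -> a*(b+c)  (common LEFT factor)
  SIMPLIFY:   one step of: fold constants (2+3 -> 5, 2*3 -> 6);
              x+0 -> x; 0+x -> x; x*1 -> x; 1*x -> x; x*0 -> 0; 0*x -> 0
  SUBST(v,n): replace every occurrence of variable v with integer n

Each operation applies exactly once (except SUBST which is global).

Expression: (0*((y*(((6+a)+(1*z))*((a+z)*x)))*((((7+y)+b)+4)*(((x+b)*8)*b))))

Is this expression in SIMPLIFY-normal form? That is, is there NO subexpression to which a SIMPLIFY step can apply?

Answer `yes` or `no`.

Answer: no

Derivation:
Expression: (0*((y*(((6+a)+(1*z))*((a+z)*x)))*((((7+y)+b)+4)*(((x+b)*8)*b))))
Scanning for simplifiable subexpressions (pre-order)...
  at root: (0*((y*(((6+a)+(1*z))*((a+z)*x)))*((((7+y)+b)+4)*(((x+b)*8)*b)))) (SIMPLIFIABLE)
  at R: ((y*(((6+a)+(1*z))*((a+z)*x)))*((((7+y)+b)+4)*(((x+b)*8)*b))) (not simplifiable)
  at RL: (y*(((6+a)+(1*z))*((a+z)*x))) (not simplifiable)
  at RLR: (((6+a)+(1*z))*((a+z)*x)) (not simplifiable)
  at RLRL: ((6+a)+(1*z)) (not simplifiable)
  at RLRLL: (6+a) (not simplifiable)
  at RLRLR: (1*z) (SIMPLIFIABLE)
  at RLRR: ((a+z)*x) (not simplifiable)
  at RLRRL: (a+z) (not simplifiable)
  at RR: ((((7+y)+b)+4)*(((x+b)*8)*b)) (not simplifiable)
  at RRL: (((7+y)+b)+4) (not simplifiable)
  at RRLL: ((7+y)+b) (not simplifiable)
  at RRLLL: (7+y) (not simplifiable)
  at RRR: (((x+b)*8)*b) (not simplifiable)
  at RRRL: ((x+b)*8) (not simplifiable)
  at RRRLL: (x+b) (not simplifiable)
Found simplifiable subexpr at path root: (0*((y*(((6+a)+(1*z))*((a+z)*x)))*((((7+y)+b)+4)*(((x+b)*8)*b))))
One SIMPLIFY step would give: 0
-> NOT in normal form.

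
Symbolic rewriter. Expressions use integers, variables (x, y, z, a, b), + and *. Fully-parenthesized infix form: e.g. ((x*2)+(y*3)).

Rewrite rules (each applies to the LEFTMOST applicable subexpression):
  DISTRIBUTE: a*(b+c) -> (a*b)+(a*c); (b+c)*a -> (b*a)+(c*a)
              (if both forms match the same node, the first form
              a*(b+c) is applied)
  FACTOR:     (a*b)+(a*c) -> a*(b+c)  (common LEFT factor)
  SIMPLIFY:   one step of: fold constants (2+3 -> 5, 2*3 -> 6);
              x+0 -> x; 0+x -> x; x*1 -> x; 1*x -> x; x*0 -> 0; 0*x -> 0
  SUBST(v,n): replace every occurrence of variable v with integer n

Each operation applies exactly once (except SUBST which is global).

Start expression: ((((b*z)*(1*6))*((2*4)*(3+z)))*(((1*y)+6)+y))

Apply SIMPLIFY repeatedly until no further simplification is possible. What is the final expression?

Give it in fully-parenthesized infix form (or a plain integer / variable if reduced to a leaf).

Start: ((((b*z)*(1*6))*((2*4)*(3+z)))*(((1*y)+6)+y))
Step 1: at LLR: (1*6) -> 6; overall: ((((b*z)*(1*6))*((2*4)*(3+z)))*(((1*y)+6)+y)) -> ((((b*z)*6)*((2*4)*(3+z)))*(((1*y)+6)+y))
Step 2: at LRL: (2*4) -> 8; overall: ((((b*z)*6)*((2*4)*(3+z)))*(((1*y)+6)+y)) -> ((((b*z)*6)*(8*(3+z)))*(((1*y)+6)+y))
Step 3: at RLL: (1*y) -> y; overall: ((((b*z)*6)*(8*(3+z)))*(((1*y)+6)+y)) -> ((((b*z)*6)*(8*(3+z)))*((y+6)+y))
Fixed point: ((((b*z)*6)*(8*(3+z)))*((y+6)+y))

Answer: ((((b*z)*6)*(8*(3+z)))*((y+6)+y))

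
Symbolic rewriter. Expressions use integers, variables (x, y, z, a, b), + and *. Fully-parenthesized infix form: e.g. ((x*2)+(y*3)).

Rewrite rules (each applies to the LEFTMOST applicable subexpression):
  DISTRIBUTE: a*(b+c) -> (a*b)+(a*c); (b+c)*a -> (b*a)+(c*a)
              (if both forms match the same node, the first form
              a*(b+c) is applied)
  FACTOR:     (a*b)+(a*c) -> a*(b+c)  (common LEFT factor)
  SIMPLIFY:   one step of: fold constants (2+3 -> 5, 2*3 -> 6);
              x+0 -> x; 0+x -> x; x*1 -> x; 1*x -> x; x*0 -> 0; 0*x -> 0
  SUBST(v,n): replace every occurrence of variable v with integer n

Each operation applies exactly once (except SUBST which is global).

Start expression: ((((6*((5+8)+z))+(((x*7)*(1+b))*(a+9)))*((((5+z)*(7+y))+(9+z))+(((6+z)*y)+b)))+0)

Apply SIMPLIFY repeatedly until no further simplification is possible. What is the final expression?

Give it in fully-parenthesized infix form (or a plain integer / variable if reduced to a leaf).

Start: ((((6*((5+8)+z))+(((x*7)*(1+b))*(a+9)))*((((5+z)*(7+y))+(9+z))+(((6+z)*y)+b)))+0)
Step 1: at root: ((((6*((5+8)+z))+(((x*7)*(1+b))*(a+9)))*((((5+z)*(7+y))+(9+z))+(((6+z)*y)+b)))+0) -> (((6*((5+8)+z))+(((x*7)*(1+b))*(a+9)))*((((5+z)*(7+y))+(9+z))+(((6+z)*y)+b))); overall: ((((6*((5+8)+z))+(((x*7)*(1+b))*(a+9)))*((((5+z)*(7+y))+(9+z))+(((6+z)*y)+b)))+0) -> (((6*((5+8)+z))+(((x*7)*(1+b))*(a+9)))*((((5+z)*(7+y))+(9+z))+(((6+z)*y)+b)))
Step 2: at LLRL: (5+8) -> 13; overall: (((6*((5+8)+z))+(((x*7)*(1+b))*(a+9)))*((((5+z)*(7+y))+(9+z))+(((6+z)*y)+b))) -> (((6*(13+z))+(((x*7)*(1+b))*(a+9)))*((((5+z)*(7+y))+(9+z))+(((6+z)*y)+b)))
Fixed point: (((6*(13+z))+(((x*7)*(1+b))*(a+9)))*((((5+z)*(7+y))+(9+z))+(((6+z)*y)+b)))

Answer: (((6*(13+z))+(((x*7)*(1+b))*(a+9)))*((((5+z)*(7+y))+(9+z))+(((6+z)*y)+b)))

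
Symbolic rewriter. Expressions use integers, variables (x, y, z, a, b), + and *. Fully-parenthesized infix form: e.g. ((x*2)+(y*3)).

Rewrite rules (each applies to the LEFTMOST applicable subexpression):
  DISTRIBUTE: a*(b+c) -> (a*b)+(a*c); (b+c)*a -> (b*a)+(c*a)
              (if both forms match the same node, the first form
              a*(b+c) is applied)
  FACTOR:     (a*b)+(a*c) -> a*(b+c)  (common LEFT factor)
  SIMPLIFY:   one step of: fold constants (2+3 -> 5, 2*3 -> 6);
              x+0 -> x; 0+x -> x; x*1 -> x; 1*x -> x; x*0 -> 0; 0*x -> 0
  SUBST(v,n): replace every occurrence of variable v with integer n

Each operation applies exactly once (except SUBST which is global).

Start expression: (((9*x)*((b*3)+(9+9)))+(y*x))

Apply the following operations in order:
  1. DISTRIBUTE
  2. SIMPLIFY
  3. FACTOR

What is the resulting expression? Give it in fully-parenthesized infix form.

Answer: (((9*x)*((b*3)+18))+(y*x))

Derivation:
Start: (((9*x)*((b*3)+(9+9)))+(y*x))
Apply DISTRIBUTE at L (target: ((9*x)*((b*3)+(9+9)))): (((9*x)*((b*3)+(9+9)))+(y*x)) -> ((((9*x)*(b*3))+((9*x)*(9+9)))+(y*x))
Apply SIMPLIFY at LRR (target: (9+9)): ((((9*x)*(b*3))+((9*x)*(9+9)))+(y*x)) -> ((((9*x)*(b*3))+((9*x)*18))+(y*x))
Apply FACTOR at L (target: (((9*x)*(b*3))+((9*x)*18))): ((((9*x)*(b*3))+((9*x)*18))+(y*x)) -> (((9*x)*((b*3)+18))+(y*x))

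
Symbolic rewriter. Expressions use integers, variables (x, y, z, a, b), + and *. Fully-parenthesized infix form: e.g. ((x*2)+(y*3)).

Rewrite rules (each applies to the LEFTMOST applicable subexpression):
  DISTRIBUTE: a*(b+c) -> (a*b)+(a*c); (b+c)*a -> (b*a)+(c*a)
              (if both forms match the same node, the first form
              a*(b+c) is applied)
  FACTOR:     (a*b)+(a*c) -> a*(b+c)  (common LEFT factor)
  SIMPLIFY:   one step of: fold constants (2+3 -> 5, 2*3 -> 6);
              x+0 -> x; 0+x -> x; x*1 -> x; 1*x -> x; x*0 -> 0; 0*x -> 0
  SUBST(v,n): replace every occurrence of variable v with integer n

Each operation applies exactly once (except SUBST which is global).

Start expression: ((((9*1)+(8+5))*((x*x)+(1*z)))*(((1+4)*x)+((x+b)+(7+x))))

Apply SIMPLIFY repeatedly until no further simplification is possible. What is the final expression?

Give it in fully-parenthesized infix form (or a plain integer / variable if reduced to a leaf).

Answer: ((22*((x*x)+z))*((5*x)+((x+b)+(7+x))))

Derivation:
Start: ((((9*1)+(8+5))*((x*x)+(1*z)))*(((1+4)*x)+((x+b)+(7+x))))
Step 1: at LLL: (9*1) -> 9; overall: ((((9*1)+(8+5))*((x*x)+(1*z)))*(((1+4)*x)+((x+b)+(7+x)))) -> (((9+(8+5))*((x*x)+(1*z)))*(((1+4)*x)+((x+b)+(7+x))))
Step 2: at LLR: (8+5) -> 13; overall: (((9+(8+5))*((x*x)+(1*z)))*(((1+4)*x)+((x+b)+(7+x)))) -> (((9+13)*((x*x)+(1*z)))*(((1+4)*x)+((x+b)+(7+x))))
Step 3: at LL: (9+13) -> 22; overall: (((9+13)*((x*x)+(1*z)))*(((1+4)*x)+((x+b)+(7+x)))) -> ((22*((x*x)+(1*z)))*(((1+4)*x)+((x+b)+(7+x))))
Step 4: at LRR: (1*z) -> z; overall: ((22*((x*x)+(1*z)))*(((1+4)*x)+((x+b)+(7+x)))) -> ((22*((x*x)+z))*(((1+4)*x)+((x+b)+(7+x))))
Step 5: at RLL: (1+4) -> 5; overall: ((22*((x*x)+z))*(((1+4)*x)+((x+b)+(7+x)))) -> ((22*((x*x)+z))*((5*x)+((x+b)+(7+x))))
Fixed point: ((22*((x*x)+z))*((5*x)+((x+b)+(7+x))))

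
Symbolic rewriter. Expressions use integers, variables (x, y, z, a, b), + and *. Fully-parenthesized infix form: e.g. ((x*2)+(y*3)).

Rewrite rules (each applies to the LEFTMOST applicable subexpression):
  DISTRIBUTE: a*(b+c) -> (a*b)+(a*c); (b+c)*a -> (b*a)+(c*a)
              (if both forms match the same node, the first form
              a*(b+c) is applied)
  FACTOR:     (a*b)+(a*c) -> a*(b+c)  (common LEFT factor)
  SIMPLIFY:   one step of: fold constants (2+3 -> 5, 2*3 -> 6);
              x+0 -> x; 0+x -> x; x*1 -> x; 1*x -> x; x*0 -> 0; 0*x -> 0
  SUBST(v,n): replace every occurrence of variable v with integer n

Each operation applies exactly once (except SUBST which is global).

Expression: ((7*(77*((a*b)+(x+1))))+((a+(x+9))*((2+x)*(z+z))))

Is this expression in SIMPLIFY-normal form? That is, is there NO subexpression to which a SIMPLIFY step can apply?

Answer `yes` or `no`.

Answer: yes

Derivation:
Expression: ((7*(77*((a*b)+(x+1))))+((a+(x+9))*((2+x)*(z+z))))
Scanning for simplifiable subexpressions (pre-order)...
  at root: ((7*(77*((a*b)+(x+1))))+((a+(x+9))*((2+x)*(z+z)))) (not simplifiable)
  at L: (7*(77*((a*b)+(x+1)))) (not simplifiable)
  at LR: (77*((a*b)+(x+1))) (not simplifiable)
  at LRR: ((a*b)+(x+1)) (not simplifiable)
  at LRRL: (a*b) (not simplifiable)
  at LRRR: (x+1) (not simplifiable)
  at R: ((a+(x+9))*((2+x)*(z+z))) (not simplifiable)
  at RL: (a+(x+9)) (not simplifiable)
  at RLR: (x+9) (not simplifiable)
  at RR: ((2+x)*(z+z)) (not simplifiable)
  at RRL: (2+x) (not simplifiable)
  at RRR: (z+z) (not simplifiable)
Result: no simplifiable subexpression found -> normal form.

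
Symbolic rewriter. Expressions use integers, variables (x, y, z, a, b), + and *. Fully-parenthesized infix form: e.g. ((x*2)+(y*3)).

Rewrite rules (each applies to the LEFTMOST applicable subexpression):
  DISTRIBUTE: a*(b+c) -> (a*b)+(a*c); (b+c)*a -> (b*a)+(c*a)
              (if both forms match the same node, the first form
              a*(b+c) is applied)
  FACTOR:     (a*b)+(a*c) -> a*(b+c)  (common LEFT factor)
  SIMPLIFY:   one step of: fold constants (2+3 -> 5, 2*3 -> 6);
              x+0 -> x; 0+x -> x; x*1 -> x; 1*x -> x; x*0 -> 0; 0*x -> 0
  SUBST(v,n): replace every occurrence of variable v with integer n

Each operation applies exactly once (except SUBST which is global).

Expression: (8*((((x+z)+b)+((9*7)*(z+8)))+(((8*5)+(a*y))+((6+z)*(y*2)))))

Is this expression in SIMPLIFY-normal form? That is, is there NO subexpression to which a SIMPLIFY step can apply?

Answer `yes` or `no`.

Expression: (8*((((x+z)+b)+((9*7)*(z+8)))+(((8*5)+(a*y))+((6+z)*(y*2)))))
Scanning for simplifiable subexpressions (pre-order)...
  at root: (8*((((x+z)+b)+((9*7)*(z+8)))+(((8*5)+(a*y))+((6+z)*(y*2))))) (not simplifiable)
  at R: ((((x+z)+b)+((9*7)*(z+8)))+(((8*5)+(a*y))+((6+z)*(y*2)))) (not simplifiable)
  at RL: (((x+z)+b)+((9*7)*(z+8))) (not simplifiable)
  at RLL: ((x+z)+b) (not simplifiable)
  at RLLL: (x+z) (not simplifiable)
  at RLR: ((9*7)*(z+8)) (not simplifiable)
  at RLRL: (9*7) (SIMPLIFIABLE)
  at RLRR: (z+8) (not simplifiable)
  at RR: (((8*5)+(a*y))+((6+z)*(y*2))) (not simplifiable)
  at RRL: ((8*5)+(a*y)) (not simplifiable)
  at RRLL: (8*5) (SIMPLIFIABLE)
  at RRLR: (a*y) (not simplifiable)
  at RRR: ((6+z)*(y*2)) (not simplifiable)
  at RRRL: (6+z) (not simplifiable)
  at RRRR: (y*2) (not simplifiable)
Found simplifiable subexpr at path RLRL: (9*7)
One SIMPLIFY step would give: (8*((((x+z)+b)+(63*(z+8)))+(((8*5)+(a*y))+((6+z)*(y*2)))))
-> NOT in normal form.

Answer: no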